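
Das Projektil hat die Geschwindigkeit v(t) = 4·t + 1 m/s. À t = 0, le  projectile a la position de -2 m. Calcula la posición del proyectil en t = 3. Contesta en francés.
En partant de la vitesse v(t) = 4·t + 1, nous prenons 1 intégrale. En prenant ∫v(t)dt et en appliquant x(0) = -2, nous trouvons x(t) = 2·t^2 + t - 2. De l'équation de la position x(t) = 2·t^2 + t - 2, nous substituons t = 3 pour obtenir x = 19.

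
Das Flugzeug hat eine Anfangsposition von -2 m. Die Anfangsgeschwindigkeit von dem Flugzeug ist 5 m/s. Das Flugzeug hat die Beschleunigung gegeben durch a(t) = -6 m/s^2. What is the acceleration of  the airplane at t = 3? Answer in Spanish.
De la ecuación de la aceleración a(t) = -6, sustituimos t = 3 para obtener a = -6.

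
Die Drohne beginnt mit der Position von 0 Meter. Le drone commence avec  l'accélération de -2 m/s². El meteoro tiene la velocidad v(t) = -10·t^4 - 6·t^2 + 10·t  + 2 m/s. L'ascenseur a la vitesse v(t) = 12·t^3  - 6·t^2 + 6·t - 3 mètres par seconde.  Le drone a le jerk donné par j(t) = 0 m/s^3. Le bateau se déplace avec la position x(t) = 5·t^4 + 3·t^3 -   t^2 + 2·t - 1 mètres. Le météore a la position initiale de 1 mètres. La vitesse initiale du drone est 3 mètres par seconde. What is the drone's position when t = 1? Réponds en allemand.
Wir müssen unsere Gleichung für den Ruck j(t) = 0 3-mal integrieren. Das Integral von dem Ruck, mit a(0) = -2, ergibt die Beschleunigung: a(t) = -2. Das Integral von der Beschleunigung ist die Geschwindigkeit. Mit v(0) = 3 erhalten wir v(t) = 3 - 2·t. Die Stammfunktion von der Geschwindigkeit ist die Position. Mit x(0) = 0 erhalten wir x(t) = -t^2 + 3·t. Aus der Gleichung für die Position x(t) = -t^2 + 3·t, setzen wir t = 1 ein und erhalten x = 2.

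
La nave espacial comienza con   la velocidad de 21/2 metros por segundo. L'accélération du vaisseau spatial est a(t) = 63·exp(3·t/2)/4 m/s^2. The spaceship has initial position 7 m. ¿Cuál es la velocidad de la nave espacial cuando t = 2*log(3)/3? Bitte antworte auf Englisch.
To find the answer, we compute 1 antiderivative of a(t) = 63·exp(3·t/2)/4. Finding the antiderivative of a(t) and using v(0) = 21/2: v(t) = 21·exp(3·t/2)/2. From the given velocity equation v(t) = 21·exp(3·t/2)/2, we substitute t = 2*log(3)/3 to get v = 63/2.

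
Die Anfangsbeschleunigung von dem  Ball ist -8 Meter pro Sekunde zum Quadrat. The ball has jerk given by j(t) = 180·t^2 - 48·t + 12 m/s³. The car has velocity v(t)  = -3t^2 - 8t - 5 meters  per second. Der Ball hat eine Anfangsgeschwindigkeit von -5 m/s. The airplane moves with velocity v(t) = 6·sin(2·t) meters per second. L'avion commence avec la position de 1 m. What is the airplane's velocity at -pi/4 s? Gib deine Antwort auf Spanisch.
De la ecuación de la velocidad v(t) = 6·sin(2·t), sustituimos t = -pi/4 para obtener v = -6.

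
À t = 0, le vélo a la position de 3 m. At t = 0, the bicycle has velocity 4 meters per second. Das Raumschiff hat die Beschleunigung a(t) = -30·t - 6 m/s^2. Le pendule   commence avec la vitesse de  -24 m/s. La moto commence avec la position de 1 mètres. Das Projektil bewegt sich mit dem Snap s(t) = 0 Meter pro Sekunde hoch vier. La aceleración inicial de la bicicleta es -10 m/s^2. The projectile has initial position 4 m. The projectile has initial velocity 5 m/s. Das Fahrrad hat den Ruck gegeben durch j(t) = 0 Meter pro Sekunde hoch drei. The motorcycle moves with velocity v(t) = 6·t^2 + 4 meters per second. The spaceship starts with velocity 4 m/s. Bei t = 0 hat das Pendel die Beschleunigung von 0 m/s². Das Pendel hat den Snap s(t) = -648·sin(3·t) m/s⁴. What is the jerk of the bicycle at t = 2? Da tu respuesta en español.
Usando j(t) = 0 y sustituyendo t = 2, encontramos j = 0.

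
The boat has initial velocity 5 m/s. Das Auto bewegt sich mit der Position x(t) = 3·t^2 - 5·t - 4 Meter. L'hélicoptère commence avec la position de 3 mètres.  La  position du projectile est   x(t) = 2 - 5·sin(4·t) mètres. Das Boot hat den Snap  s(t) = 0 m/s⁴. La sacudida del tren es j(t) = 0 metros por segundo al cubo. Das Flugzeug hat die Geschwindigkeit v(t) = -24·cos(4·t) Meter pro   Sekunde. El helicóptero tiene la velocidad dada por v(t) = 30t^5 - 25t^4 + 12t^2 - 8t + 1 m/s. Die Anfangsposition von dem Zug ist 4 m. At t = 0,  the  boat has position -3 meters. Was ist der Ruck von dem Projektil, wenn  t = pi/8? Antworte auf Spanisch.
Para resolver esto, necesitamos tomar 3 derivadas de nuestra ecuación de la posición x(t) = 2 - 5·sin(4·t). Tomando d/dt de x(t), encontramos v(t) = -20·cos(4·t). La derivada de la velocidad da la aceleración: a(t) = 80·sin(4·t). La derivada de la aceleración da la sacudida: j(t) = 320·cos(4·t). Tenemos la sacudida j(t) = 320·cos(4·t). Sustituyendo t = pi/8: j(pi/8) = 0.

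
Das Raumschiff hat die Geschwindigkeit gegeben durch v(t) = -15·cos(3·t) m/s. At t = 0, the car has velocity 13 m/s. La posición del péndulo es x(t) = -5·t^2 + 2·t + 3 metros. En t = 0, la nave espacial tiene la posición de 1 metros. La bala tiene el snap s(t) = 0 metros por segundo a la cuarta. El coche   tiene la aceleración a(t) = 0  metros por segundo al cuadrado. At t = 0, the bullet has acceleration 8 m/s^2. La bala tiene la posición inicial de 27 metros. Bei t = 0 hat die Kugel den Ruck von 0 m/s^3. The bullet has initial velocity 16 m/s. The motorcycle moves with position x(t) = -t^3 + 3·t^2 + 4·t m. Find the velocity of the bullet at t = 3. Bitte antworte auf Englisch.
Starting from snap s(t) = 0, we take 3 integrals. Integrating snap and using the initial condition j(0) = 0, we get j(t) = 0. Integrating jerk and using the initial condition a(0) = 8, we get a(t) = 8. The antiderivative of acceleration, with v(0) = 16, gives velocity: v(t) = 8·t + 16. Using v(t) = 8·t + 16 and substituting t = 3, we find v = 40.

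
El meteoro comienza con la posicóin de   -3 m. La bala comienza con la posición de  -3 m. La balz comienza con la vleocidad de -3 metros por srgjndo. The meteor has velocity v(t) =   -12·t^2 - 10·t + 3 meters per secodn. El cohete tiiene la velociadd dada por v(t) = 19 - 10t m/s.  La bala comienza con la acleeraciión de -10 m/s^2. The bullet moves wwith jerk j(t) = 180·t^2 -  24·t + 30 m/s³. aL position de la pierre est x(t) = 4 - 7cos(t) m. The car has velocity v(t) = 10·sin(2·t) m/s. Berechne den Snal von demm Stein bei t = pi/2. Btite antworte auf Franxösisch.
Nous devons dériver notre équation de la position x(t) = 4 - 7·cos(t) 4 fois. En prenant d/dt de x(t), nous trouvons v(t) = 7·sin(t). En dérivant la vitesse, nous obtenons l'accélération: a(t) = 7·cos(t). En prenant d/dt de a(t), nous trouvons j(t) = -7·sin(t). En dérivant le jerk, nous obtenons le snap: s(t) = -7·cos(t). En utilisant s(t) = -7·cos(t) et en substituant t = pi/2, nous trouvons s = 0.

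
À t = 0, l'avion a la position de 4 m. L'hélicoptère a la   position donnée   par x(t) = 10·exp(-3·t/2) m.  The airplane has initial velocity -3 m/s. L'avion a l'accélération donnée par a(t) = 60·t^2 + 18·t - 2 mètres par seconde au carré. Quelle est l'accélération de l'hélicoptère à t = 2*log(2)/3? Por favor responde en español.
Debemos derivar nuestra ecuación de la posición x(t) = 10·exp(-3·t/2) 2 veces. La derivada de la posición da la velocidad: v(t) = -15·exp(-3·t/2). Tomando d/dt de v(t), encontramos a(t) = 45·exp(-3·t/2)/2. De la ecuación de la aceleración a(t) = 45·exp(-3·t/2)/2, sustituimos t = 2*log(2)/3 para obtener a = 45/4.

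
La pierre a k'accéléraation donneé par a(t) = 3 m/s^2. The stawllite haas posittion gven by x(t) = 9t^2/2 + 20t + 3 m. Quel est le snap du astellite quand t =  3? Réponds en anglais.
To solve this, we need to take 4 derivatives of our position equation x(t) = 9·t^2/2 + 20·t + 3. Differentiating position, we get velocity: v(t) = 9·t + 20. Taking d/dt of v(t), we find a(t) = 9. Taking d/dt of a(t), we find j(t) = 0. Taking d/dt of j(t), we find s(t) = 0. We have snap s(t) = 0. Substituting t = 3: s(3) = 0.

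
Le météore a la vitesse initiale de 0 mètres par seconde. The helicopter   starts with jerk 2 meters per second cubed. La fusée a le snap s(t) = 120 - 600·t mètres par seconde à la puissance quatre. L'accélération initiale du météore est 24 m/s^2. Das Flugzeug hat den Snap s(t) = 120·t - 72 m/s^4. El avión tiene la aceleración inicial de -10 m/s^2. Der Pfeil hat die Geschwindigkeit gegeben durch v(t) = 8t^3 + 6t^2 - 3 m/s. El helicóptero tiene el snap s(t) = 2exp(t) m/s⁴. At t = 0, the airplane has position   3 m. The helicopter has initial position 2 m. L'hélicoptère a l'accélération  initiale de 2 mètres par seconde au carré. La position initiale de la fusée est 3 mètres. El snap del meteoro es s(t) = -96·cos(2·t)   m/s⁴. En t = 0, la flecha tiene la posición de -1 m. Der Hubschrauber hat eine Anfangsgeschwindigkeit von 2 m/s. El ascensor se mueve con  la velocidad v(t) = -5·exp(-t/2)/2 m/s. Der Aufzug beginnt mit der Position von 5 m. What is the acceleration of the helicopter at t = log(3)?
We need to integrate our snap equation s(t) = 2·exp(t) 2 times. Integrating snap and using the initial condition j(0) = 2, we get j(t) = 2·exp(t). Integrating jerk and using the initial condition a(0) = 2, we get a(t) = 2·exp(t). We have acceleration a(t) = 2·exp(t). Substituting t = log(3): a(log(3)) = 6.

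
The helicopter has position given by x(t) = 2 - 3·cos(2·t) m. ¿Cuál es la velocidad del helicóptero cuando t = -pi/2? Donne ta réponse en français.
En partant de la position x(t) = 2 - 3·cos(2·t), nous prenons 1 dérivée. En prenant d/dt de x(t), nous trouvons v(t) = 6·sin(2·t). De l'équation de la vitesse v(t) = 6·sin(2·t), nous substituons t = -pi/2 pour obtenir v = 0.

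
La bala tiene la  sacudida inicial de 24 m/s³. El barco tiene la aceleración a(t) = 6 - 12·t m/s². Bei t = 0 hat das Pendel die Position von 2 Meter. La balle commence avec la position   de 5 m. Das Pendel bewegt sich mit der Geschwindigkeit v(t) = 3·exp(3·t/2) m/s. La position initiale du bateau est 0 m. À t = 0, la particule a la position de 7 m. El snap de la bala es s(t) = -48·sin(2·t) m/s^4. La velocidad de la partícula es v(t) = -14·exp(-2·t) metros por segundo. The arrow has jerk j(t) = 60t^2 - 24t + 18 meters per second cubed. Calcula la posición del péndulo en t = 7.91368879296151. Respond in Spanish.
Debemos encontrar la integral de nuestra ecuación de la velocidad v(t) = 3·exp(3·t/2) 1 vez. La antiderivada de la velocidad, con x(0) = 2, da la posición: x(t) = 2·exp(3·t/2). Usando x(t) = 2·exp(3·t/2) y sustituyendo t = 7.91368879296151, encontramos x = 285980.918773818.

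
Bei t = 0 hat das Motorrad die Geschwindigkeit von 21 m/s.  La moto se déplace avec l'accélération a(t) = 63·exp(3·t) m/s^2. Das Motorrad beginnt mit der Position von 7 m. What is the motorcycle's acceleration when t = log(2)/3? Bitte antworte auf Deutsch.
Wir haben die Beschleunigung a(t) = 63·exp(3·t). Durch Einsetzen von t = log(2)/3: a(log(2)/3) = 126.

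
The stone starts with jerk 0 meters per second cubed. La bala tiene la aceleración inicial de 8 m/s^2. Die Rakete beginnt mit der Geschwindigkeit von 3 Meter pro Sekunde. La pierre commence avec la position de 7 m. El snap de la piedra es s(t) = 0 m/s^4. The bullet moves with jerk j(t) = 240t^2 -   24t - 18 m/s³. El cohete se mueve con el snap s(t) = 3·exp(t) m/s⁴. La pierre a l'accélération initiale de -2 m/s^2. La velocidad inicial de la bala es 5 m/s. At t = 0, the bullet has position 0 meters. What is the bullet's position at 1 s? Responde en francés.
Nous devons trouver l'intégrale de notre équation du jerk j(t) = 240·t^2 - 24·t - 18 3 fois. L'intégrale du jerk, avec a(0) = 8, donne l'accélération: a(t) = 80·t^3 - 12·t^2 - 18·t + 8. L'intégrale de l'accélération est la vitesse. En utilisant v(0) = 5, nous obtenons v(t) = 20·t^4 - 4·t^3 - 9·t^2 + 8·t + 5. En intégrant la vitesse et en utilisant la condition initiale x(0) = 0, nous obtenons x(t) = 4·t^5 - t^4 - 3·t^3 + 4·t^2 + 5·t. De l'équation de la position x(t) = 4·t^5 - t^4 - 3·t^3 + 4·t^2 + 5·t, nous substituons t = 1 pour obtenir x = 9.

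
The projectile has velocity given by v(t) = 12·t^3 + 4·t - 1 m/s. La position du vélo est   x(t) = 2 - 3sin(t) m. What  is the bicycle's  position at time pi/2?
From the given position equation x(t) = 2 - 3·sin(t), we substitute t = pi/2 to get x = -1.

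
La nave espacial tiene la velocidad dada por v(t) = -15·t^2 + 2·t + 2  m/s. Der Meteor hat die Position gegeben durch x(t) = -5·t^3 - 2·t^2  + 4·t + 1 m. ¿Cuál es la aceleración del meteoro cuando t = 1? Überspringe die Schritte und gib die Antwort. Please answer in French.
À t = 1, a = -34.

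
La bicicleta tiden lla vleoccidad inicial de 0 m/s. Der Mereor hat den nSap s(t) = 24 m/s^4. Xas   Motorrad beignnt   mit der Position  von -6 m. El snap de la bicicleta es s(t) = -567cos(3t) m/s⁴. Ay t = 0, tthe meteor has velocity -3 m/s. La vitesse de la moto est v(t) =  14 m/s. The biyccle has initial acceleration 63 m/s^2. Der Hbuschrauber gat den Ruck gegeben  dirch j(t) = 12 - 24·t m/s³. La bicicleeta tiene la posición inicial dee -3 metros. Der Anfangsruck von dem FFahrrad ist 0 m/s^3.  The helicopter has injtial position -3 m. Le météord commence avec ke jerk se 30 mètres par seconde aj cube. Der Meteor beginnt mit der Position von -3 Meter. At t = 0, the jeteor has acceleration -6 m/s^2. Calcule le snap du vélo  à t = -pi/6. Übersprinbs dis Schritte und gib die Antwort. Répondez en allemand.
Die Antwort ist 0.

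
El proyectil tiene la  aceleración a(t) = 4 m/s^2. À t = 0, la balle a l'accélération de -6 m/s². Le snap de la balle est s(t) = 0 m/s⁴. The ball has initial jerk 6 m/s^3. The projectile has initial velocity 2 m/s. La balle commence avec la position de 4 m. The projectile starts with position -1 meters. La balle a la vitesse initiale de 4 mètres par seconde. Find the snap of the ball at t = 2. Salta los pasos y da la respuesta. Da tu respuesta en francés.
À t = 2, s = 0.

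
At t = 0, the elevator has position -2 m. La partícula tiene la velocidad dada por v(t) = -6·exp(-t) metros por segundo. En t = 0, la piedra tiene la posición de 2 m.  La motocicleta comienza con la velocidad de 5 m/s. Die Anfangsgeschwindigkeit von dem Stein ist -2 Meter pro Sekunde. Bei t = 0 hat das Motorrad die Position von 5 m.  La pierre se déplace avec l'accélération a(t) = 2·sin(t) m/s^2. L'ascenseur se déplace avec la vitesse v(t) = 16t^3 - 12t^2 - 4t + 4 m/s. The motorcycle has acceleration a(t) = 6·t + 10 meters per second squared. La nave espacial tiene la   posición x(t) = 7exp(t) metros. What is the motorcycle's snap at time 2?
Starting from acceleration a(t) = 6·t + 10, we take 2 derivatives. Taking d/dt of a(t), we find j(t) = 6. Differentiating jerk, we get snap: s(t) = 0. Using s(t) = 0 and substituting t = 2, we find s = 0.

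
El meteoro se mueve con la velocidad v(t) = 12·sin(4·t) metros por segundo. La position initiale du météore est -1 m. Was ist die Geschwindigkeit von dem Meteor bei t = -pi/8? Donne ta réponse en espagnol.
Usando v(t) = 12·sin(4·t) y sustituyendo t = -pi/8, encontramos v = -12.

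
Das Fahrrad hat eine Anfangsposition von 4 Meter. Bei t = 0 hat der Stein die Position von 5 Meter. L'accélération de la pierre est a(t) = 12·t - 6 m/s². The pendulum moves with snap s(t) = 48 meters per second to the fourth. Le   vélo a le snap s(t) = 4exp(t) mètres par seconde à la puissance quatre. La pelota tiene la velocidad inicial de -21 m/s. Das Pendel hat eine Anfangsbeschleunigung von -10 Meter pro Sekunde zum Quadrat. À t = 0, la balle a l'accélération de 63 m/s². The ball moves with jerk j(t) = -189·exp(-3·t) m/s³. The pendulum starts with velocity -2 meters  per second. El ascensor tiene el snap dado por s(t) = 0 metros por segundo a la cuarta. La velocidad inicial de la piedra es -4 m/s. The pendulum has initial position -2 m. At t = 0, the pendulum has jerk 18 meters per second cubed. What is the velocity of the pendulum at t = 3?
We must find the antiderivative of our snap equation s(t) = 48 3 times. Taking ∫s(t)dt and applying j(0) = 18, we find j(t) = 48·t + 18. The integral of jerk, with a(0) = -10, gives acceleration: a(t) = 24·t^2 + 18·t - 10. Taking ∫a(t)dt and applying v(0) = -2, we find v(t) = 8·t^3 + 9·t^2 - 10·t - 2. From the given velocity equation v(t) = 8·t^3 + 9·t^2 - 10·t - 2, we substitute t = 3 to get v = 265.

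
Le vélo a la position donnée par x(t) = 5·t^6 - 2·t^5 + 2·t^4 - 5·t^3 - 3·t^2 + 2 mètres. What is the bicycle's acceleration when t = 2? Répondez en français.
Nous devons dériver notre équation de la position x(t) = 5·t^6 - 2·t^5 + 2·t^4 - 5·t^3 - 3·t^2 + 2 2 fois. En prenant d/dt de x(t), nous trouvons v(t) = 30·t^5 - 10·t^4 + 8·t^3 - 15·t^2 - 6·t. En dérivant la vitesse, nous obtenons l'accélération: a(t) = 150·t^4 - 40·t^3 + 24·t^2 - 30·t - 6. Nous avons l'accélération a(t) = 150·t^4 - 40·t^3 + 24·t^2 - 30·t - 6. En substituant t = 2: a(2) = 2110.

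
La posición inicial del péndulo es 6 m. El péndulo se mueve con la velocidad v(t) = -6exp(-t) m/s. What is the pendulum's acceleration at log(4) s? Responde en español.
Para resolver esto, necesitamos tomar 1 derivada de nuestra ecuación de la velocidad v(t) = -6·exp(-t). Derivando la velocidad, obtenemos la aceleración: a(t) = 6·exp(-t). De la ecuación de la aceleración a(t) = 6·exp(-t), sustituimos t = log(4) para obtener a = 3/2.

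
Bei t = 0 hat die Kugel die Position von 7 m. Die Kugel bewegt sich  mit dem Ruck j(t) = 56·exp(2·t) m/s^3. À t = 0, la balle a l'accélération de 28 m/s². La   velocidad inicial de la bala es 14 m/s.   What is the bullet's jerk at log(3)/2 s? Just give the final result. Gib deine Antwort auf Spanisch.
j(log(3)/2) = 168.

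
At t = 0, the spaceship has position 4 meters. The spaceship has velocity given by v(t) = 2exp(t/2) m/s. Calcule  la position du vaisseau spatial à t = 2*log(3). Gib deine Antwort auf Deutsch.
Um dies zu lösen, müssen wir 1 Integral unserer Gleichung für die Geschwindigkeit v(t) = 2·exp(t/2) finden. Mit ∫v(t)dt und Anwendung von x(0) = 4, finden wir x(t) = 4·exp(t/2). Mit x(t) = 4·exp(t/2) und Einsetzen von t = 2*log(3), finden wir x = 12.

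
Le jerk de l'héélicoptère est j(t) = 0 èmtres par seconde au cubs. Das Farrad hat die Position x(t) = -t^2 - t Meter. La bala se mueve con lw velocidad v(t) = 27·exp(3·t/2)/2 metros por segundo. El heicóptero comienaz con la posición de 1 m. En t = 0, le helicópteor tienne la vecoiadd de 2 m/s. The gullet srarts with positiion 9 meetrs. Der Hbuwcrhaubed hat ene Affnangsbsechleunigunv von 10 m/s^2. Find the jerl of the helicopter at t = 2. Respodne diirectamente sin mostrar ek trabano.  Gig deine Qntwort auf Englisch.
At t = 2, j = 0.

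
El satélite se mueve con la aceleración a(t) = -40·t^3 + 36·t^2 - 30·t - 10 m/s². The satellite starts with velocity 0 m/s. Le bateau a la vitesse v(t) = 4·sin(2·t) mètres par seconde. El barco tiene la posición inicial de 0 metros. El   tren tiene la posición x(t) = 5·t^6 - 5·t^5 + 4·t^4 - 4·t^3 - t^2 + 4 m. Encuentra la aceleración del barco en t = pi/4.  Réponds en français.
Pour résoudre ceci, nous devons prendre 1 dérivée de notre équation de la vitesse v(t) = 4·sin(2·t). La dérivée de la vitesse donne l'accélération: a(t) = 8·cos(2·t). De l'équation de l'accélération a(t) = 8·cos(2·t), nous substituons t = pi/4 pour obtenir a = 0.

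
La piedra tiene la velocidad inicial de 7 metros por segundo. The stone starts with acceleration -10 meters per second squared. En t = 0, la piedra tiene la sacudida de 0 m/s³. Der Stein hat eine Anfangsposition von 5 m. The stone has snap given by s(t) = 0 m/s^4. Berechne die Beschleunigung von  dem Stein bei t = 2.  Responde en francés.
Nous devons trouver l'intégrale de notre équation du snap s(t) = 0 2 fois. En intégrant le snap et en utilisant la condition initiale j(0) = 0, nous obtenons j(t) = 0. En intégrant le jerk et en utilisant la condition initiale a(0) = -10, nous obtenons a(t) = -10. Nous avons l'accélération a(t) = -10. En substituant t = 2: a(2) = -10.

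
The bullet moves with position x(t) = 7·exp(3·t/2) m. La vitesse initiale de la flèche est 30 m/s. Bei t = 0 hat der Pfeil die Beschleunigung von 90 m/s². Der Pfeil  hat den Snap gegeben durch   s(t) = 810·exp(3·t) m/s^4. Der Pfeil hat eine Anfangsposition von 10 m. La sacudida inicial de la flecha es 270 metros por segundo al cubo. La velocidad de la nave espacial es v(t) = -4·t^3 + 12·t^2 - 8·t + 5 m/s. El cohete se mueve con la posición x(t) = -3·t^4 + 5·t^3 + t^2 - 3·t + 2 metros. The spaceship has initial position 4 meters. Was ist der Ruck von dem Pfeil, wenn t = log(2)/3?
Wir müssen unsere Gleichung für den Snap s(t) = 810·exp(3·t) 1-mal integrieren. Durch Integration von dem Snap und Verwendung der Anfangsbedingung j(0) = 270, erhalten wir j(t) = 270·exp(3·t). Mit j(t) = 270·exp(3·t) und Einsetzen von t = log(2)/3, finden wir j = 540.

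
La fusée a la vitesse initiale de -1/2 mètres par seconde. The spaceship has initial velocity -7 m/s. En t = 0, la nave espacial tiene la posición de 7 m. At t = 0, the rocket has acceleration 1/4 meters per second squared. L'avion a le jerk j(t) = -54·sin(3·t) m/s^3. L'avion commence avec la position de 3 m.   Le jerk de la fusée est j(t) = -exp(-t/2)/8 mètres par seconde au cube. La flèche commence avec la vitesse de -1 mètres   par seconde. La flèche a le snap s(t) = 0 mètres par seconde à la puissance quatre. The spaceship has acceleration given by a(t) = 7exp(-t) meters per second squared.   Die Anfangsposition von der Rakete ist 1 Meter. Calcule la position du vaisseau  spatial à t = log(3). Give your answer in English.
We must find the antiderivative of our acceleration equation a(t) = 7·exp(-t) 2 times. The integral of acceleration is velocity. Using v(0) = -7, we get v(t) = -7·exp(-t). The antiderivative of velocity, with x(0) = 7, gives position: x(t) = 7·exp(-t). Using x(t) = 7·exp(-t) and substituting t = log(3), we find x = 7/3.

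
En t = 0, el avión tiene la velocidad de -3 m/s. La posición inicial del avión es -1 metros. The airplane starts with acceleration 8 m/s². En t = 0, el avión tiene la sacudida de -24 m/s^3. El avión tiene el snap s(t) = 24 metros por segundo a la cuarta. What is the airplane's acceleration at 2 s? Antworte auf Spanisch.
Para resolver esto, necesitamos tomar 2 antiderivadas de nuestra ecuación del snap s(t) = 24. La integral del snap es la sacudida. Usando j(0) = -24, obtenemos j(t) = 24·t - 24. La antiderivada de la sacudida es la aceleración. Usando a(0) = 8, obtenemos a(t) = 12·t^2 - 24·t + 8. Tenemos la aceleración a(t) = 12·t^2 - 24·t + 8. Sustituyendo t = 2: a(2) = 8.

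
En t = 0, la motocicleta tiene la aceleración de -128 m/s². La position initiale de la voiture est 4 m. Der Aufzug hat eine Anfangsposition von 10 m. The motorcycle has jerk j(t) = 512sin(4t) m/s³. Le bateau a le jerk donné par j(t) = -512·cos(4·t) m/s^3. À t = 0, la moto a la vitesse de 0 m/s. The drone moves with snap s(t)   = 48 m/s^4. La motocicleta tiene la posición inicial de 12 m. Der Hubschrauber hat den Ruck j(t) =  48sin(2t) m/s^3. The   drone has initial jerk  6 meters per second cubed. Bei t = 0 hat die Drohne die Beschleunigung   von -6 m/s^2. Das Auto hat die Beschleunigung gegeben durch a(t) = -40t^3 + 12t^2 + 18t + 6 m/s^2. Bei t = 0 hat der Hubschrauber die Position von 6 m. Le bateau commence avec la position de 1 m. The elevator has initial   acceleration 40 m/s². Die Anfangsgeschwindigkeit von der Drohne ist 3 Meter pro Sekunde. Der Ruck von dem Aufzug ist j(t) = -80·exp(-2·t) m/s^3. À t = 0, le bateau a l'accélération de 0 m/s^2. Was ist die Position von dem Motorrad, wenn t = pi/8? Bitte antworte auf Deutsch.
Um dies zu lösen, müssen wir 3 Stammfunktionen unserer Gleichung für den Ruck j(t) = 512·sin(4·t) finden. Das Integral von dem Ruck, mit a(0) = -128, ergibt die Beschleunigung: a(t) = -128·cos(4·t). Mit ∫a(t)dt und Anwendung von v(0) = 0, finden wir v(t) = -32·sin(4·t). Mit ∫v(t)dt und Anwendung von x(0) = 12, finden wir x(t) = 8·cos(4·t) + 4. Wir haben die Position x(t) = 8·cos(4·t) + 4. Durch Einsetzen von t = pi/8: x(pi/8) = 4.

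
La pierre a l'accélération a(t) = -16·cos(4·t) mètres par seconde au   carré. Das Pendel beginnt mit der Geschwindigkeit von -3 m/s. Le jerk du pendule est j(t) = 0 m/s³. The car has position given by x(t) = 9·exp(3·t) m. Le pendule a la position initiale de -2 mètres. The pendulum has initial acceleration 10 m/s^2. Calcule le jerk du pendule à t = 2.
En utilisant j(t) = 0 et en substituant t = 2, nous trouvons j = 0.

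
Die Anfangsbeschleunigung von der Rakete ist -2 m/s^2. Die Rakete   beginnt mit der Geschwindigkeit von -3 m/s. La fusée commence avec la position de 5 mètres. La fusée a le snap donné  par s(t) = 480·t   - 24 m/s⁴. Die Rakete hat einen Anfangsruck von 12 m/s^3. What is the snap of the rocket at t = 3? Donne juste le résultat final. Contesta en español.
s(3) = 1416.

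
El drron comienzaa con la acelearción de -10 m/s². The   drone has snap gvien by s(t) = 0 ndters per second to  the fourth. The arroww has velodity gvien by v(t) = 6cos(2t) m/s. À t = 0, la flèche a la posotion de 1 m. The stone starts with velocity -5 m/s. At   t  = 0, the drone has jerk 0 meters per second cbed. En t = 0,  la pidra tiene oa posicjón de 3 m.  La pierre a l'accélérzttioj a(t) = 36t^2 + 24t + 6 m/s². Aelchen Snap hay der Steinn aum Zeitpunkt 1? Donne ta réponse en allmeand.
Ausgehend von der Beschleunigung a(t) = 36·t^2 + 24·t + 6, nehmen wir 2 Ableitungen. Die Ableitung von der Beschleunigung ergibt den Ruck: j(t) = 72·t + 24. Mit d/dt von j(t) finden wir s(t) = 72. Wir haben den Snap s(t) = 72. Durch Einsetzen von t = 1: s(1) = 72.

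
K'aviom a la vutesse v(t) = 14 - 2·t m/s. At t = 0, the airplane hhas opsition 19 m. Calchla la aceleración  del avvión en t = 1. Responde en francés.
Pour résoudre ceci, nous devons prendre 1 dérivée de notre équation de la vitesse v(t) = 14 - 2·t. La dérivée de la vitesse donne l'accélération: a(t) = -2. En utilisant a(t) = -2 et en substituant t = 1, nous trouvons a = -2.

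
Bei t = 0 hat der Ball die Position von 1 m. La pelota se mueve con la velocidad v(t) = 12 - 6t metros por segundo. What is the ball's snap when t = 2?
To solve this, we need to take 3 derivatives of our velocity equation v(t) = 12 - 6·t. Taking d/dt of v(t), we find a(t) = -6. Differentiating acceleration, we get jerk: j(t) = 0. Differentiating jerk, we get snap: s(t) = 0. From the given snap equation s(t) = 0, we substitute t = 2 to get s = 0.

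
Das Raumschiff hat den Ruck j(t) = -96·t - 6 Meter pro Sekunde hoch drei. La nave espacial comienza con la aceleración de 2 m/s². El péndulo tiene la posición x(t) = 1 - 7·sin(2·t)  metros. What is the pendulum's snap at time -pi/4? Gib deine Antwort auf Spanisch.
Para resolver esto, necesitamos tomar 4 derivadas de nuestra ecuación de la posición x(t) = 1 - 7·sin(2·t). Derivando la posición, obtenemos la velocidad: v(t) = -14·cos(2·t). Tomando d/dt de v(t), encontramos a(t) = 28·sin(2·t). La derivada de la aceleración da la sacudida: j(t) = 56·cos(2·t). La derivada de la sacudida da el snap: s(t) = -112·sin(2·t). Usando s(t) = -112·sin(2·t) y sustituyendo t = -pi/4, encontramos s = 112.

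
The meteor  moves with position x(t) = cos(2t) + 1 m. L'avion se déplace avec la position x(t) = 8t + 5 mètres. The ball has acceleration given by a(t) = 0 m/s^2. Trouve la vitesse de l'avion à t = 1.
En partant de la position x(t) = 8·t + 5, nous prenons 1 dérivée. En prenant d/dt de x(t), nous trouvons v(t) = 8. De l'équation de la vitesse v(t) = 8, nous substituons t = 1 pour obtenir v = 8.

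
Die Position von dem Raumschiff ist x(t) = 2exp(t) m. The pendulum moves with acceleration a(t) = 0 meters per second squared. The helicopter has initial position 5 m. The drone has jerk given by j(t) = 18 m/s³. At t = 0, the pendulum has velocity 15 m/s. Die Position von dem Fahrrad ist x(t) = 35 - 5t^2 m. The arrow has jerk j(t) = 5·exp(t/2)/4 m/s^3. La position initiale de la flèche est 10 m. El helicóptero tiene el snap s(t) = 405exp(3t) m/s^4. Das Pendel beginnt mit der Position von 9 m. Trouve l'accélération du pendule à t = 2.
En utilisant a(t) = 0 et en substituant t = 2, nous trouvons a = 0.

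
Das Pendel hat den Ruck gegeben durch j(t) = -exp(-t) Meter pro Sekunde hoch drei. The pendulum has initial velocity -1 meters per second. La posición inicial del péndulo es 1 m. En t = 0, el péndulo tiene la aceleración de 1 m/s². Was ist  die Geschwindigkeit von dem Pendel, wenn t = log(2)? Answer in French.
Nous devons intégrer notre équation du jerk j(t) = -exp(-t) 2 fois. La primitive du jerk est l'accélération. En utilisant a(0) = 1, nous obtenons a(t) = exp(-t). L'intégrale de l'accélération est la vitesse. En utilisant v(0) = -1, nous obtenons v(t) = -exp(-t). Nous avons la vitesse v(t) = -exp(-t). En substituant t = log(2): v(log(2)) = -1/2.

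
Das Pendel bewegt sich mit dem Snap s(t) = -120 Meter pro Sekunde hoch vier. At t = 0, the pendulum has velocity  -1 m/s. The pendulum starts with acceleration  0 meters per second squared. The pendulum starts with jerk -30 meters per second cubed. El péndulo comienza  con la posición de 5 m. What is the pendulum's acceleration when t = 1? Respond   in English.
To find the answer, we compute 2 integrals of s(t) = -120. Finding the integral of s(t) and using j(0) = -30: j(t) = -120·t - 30. Taking ∫j(t)dt and applying a(0) = 0, we find a(t) = 30·t·(-2·t - 1). We have acceleration a(t) = 30·t·(-2·t - 1). Substituting t = 1: a(1) = -90.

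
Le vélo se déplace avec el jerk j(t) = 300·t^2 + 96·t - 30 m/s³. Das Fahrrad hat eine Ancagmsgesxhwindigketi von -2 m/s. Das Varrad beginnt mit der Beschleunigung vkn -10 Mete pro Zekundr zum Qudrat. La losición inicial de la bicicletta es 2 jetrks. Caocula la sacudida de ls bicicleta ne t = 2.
De la ecuación de la sacudida j(t) = 300·t^2 + 96·t - 30, sustituimos t = 2 para obtener j = 1362.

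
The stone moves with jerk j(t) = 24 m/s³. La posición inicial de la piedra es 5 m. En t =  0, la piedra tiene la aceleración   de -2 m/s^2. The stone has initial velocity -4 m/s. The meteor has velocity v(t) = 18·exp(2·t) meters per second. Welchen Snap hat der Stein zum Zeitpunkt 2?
Wir müssen unsere Gleichung für den Ruck j(t) = 24 1-mal ableiten. Die Ableitung von dem Ruck ergibt den Snap: s(t) = 0. Wir haben den Snap s(t) = 0. Durch Einsetzen von t = 2: s(2) = 0.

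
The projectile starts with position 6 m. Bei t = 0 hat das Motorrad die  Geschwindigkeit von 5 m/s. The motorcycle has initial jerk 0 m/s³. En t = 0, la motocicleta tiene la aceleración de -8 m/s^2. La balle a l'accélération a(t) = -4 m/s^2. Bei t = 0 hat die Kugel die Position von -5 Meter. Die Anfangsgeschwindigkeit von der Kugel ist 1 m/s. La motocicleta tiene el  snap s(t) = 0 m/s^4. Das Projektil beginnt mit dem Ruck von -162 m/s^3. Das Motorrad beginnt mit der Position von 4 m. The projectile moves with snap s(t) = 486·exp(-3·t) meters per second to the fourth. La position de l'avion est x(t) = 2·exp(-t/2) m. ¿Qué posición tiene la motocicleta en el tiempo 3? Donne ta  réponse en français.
En partant du snap s(t) = 0, nous prenons 4 intégrales. En prenant ∫s(t)dt et en appliquant j(0) = 0, nous trouvons j(t) = 0. La primitive du jerk est l'accélération. En utilisant a(0) = -8, nous obtenons a(t) = -8. En intégrant l'accélération et en utilisant la condition initiale v(0) = 5, nous obtenons v(t) = 5 - 8·t. La primitive de la vitesse, avec x(0) = 4, donne la position: x(t) = -4·t^2 + 5·t + 4. En utilisant x(t) = -4·t^2 + 5·t + 4 et en substituant t = 3, nous trouvons x = -17.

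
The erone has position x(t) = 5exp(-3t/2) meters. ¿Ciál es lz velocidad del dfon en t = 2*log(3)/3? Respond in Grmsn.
Um dies zu lösen, müssen wir 1 Ableitung unserer Gleichung für die Position x(t) = 5·exp(-3·t/2) nehmen. Die Ableitung von der Position ergibt die Geschwindigkeit: v(t) = -15·exp(-3·t/2)/2. Aus der Gleichung für die Geschwindigkeit v(t) = -15·exp(-3·t/2)/2, setzen wir t = 2*log(3)/3 ein und erhalten v = -5/2.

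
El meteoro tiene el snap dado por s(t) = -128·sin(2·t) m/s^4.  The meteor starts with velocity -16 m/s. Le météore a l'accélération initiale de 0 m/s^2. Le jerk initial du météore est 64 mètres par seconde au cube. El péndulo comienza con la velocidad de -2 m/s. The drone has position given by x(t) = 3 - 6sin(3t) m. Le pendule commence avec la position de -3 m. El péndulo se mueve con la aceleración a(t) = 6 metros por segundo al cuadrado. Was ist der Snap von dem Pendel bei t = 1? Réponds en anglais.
To solve this, we need to take 2 derivatives of our acceleration equation a(t) = 6. Taking d/dt of a(t), we find j(t) = 0. Taking d/dt of j(t), we find s(t) = 0. Using s(t) = 0 and substituting t = 1, we find s = 0.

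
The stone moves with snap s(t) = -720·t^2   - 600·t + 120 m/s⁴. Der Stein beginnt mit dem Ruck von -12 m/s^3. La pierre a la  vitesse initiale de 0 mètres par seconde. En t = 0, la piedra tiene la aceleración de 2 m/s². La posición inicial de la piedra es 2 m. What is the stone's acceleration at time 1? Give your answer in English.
To solve this, we need to take 2 antiderivatives of our snap equation s(t) = -720·t^2 - 600·t + 120. The integral of snap is jerk. Using j(0) = -12, we get j(t) = -240·t^3 - 300·t^2 + 120·t - 12. Integrating jerk and using the initial condition a(0) = 2, we get a(t) = -60·t^4 - 100·t^3 + 60·t^2 - 12·t + 2. Using a(t) = -60·t^4 - 100·t^3 + 60·t^2 - 12·t + 2 and substituting t = 1, we find a = -110.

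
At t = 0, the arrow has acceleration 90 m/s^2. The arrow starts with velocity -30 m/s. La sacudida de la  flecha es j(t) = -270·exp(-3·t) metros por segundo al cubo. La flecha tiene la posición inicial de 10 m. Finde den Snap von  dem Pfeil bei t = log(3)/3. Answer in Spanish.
Debemos derivar nuestra ecuación de la sacudida j(t) = -270·exp(-3·t) 1 vez. Derivando la sacudida, obtenemos el snap: s(t) = 810·exp(-3·t). Usando s(t) = 810·exp(-3·t) y sustituyendo t = log(3)/3, encontramos s = 270.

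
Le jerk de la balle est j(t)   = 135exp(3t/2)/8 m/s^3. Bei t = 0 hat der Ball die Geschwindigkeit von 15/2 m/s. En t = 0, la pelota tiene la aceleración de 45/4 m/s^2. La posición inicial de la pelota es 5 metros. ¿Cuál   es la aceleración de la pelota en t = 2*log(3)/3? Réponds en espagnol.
Debemos encontrar la integral de nuestra ecuación de la sacudida j(t) = 135·exp(3·t/2)/8 1 vez. La antiderivada de la sacudida es la aceleración. Usando a(0) = 45/4, obtenemos a(t) = 45·exp(3·t/2)/4. Usando a(t) = 45·exp(3·t/2)/4 y sustituyendo t = 2*log(3)/3, encontramos a = 135/4.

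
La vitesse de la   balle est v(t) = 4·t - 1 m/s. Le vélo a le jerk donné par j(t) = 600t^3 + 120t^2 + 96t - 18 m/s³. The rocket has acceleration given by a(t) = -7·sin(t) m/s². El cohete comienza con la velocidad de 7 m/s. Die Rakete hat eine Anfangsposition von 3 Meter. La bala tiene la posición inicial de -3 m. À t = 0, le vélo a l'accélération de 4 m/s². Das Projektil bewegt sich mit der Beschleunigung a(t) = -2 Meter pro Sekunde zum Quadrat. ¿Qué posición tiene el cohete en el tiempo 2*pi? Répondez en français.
Pour résoudre ceci, nous devons prendre 2 primitives de notre équation de l'accélération a(t) = -7·sin(t). En prenant ∫a(t)dt et en appliquant v(0) = 7, nous trouvons v(t) = 7·cos(t). L'intégrale de la vitesse est la position. En utilisant x(0) = 3, nous obtenons x(t) = 7·sin(t) + 3. En utilisant x(t) = 7·sin(t) + 3 et en substituant t = 2*pi, nous trouvons x = 3.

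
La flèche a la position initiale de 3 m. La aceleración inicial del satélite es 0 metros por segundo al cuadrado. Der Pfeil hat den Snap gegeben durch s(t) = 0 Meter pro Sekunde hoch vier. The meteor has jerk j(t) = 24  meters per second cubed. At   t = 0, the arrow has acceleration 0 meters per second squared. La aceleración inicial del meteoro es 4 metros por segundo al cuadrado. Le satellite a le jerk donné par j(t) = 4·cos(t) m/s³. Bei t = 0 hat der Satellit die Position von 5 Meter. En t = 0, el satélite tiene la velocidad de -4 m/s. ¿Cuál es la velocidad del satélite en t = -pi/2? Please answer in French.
Nous devons intégrer notre équation du jerk j(t) = 4·cos(t) 2 fois. En intégrant le jerk et en utilisant la condition initiale a(0) = 0, nous obtenons a(t) = 4·sin(t). L'intégrale de l'accélération est la vitesse. En utilisant v(0) = -4, nous obtenons v(t) = -4·cos(t). Nous avons la vitesse v(t) = -4·cos(t). En substituant t = -pi/2: v(-pi/2) = 0.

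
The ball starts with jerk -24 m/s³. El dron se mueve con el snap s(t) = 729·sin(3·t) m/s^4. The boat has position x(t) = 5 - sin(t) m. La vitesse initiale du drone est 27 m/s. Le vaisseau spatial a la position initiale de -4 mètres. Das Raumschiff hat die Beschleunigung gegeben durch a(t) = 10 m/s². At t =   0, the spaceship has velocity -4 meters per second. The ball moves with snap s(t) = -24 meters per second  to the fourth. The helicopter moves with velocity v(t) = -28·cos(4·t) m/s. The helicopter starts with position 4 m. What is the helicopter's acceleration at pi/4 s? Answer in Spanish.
Debemos derivar nuestra ecuación de la velocidad v(t) = -28·cos(4·t) 1 vez. Derivando la velocidad, obtenemos la aceleración: a(t) = 112·sin(4·t). Usando a(t) = 112·sin(4·t) y sustituyendo t = pi/4, encontramos a = 0.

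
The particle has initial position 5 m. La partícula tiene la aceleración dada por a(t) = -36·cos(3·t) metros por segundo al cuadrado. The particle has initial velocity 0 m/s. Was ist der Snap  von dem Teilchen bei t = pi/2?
Um dies zu lösen, müssen wir 2 Ableitungen unserer Gleichung für die Beschleunigung a(t) = -36·cos(3·t) nehmen. Mit d/dt von a(t) finden wir j(t) = 108·sin(3·t). Durch Ableiten von dem Ruck erhalten wir den Snap: s(t) = 324·cos(3·t). Wir haben den Snap s(t) = 324·cos(3·t). Durch Einsetzen von t = pi/2: s(pi/2) = 0.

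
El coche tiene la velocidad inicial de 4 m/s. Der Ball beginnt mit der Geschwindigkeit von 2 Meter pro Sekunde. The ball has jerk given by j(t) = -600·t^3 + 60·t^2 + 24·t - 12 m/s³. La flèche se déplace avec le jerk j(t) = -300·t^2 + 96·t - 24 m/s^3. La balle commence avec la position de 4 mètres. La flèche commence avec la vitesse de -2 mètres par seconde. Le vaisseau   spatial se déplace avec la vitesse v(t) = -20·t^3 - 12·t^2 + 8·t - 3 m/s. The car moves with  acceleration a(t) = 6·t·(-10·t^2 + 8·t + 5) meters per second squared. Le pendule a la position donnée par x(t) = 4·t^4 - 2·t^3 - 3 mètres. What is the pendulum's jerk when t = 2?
Starting from position x(t) = 4·t^4 - 2·t^3 - 3, we take 3 derivatives. The derivative of position gives velocity: v(t) = 16·t^3 - 6·t^2. The derivative of velocity gives acceleration: a(t) = 48·t^2 - 12·t. Taking d/dt of a(t), we find j(t) = 96·t - 12. We have jerk j(t) = 96·t - 12. Substituting t = 2: j(2) = 180.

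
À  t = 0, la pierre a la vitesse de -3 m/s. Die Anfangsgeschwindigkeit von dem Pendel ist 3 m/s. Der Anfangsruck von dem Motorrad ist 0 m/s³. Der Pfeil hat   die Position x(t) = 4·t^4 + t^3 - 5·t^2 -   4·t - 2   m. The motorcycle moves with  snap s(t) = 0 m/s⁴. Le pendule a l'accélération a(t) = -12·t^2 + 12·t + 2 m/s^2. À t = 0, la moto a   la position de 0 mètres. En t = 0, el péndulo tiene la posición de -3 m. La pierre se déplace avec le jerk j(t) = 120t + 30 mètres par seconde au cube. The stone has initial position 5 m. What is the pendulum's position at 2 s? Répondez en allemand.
Um dies zu lösen, müssen wir 2 Integrale unserer Gleichung für die Beschleunigung a(t) = -12·t^2 + 12·t + 2 finden. Die Stammfunktion von der Beschleunigung ist die Geschwindigkeit. Mit v(0) = 3 erhalten wir v(t) = -4·t^3 + 6·t^2 + 2·t + 3. Durch Integration von der Geschwindigkeit und Verwendung der Anfangsbedingung x(0) = -3, erhalten wir x(t) = -t^4 + 2·t^3 + t^2 + 3·t - 3. Aus der Gleichung für die Position x(t) = -t^4 + 2·t^3 + t^2 + 3·t - 3, setzen wir t = 2 ein und erhalten x = 7.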